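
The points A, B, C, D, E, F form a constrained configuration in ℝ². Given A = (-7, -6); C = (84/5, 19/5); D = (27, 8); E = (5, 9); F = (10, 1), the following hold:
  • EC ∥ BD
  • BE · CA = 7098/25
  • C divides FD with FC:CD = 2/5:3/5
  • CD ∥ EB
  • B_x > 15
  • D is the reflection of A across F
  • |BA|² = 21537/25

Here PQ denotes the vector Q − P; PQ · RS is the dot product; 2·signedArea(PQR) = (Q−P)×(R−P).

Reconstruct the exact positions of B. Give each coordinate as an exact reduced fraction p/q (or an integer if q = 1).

1. B_x = 76/5  [EC ∥ BD ∩ CD ∥ EB]
2. B_y = 66/5  [EC ∥ BD ∩ CD ∥ EB]
   → B = (76/5, 66/5)

B = (76/5, 66/5)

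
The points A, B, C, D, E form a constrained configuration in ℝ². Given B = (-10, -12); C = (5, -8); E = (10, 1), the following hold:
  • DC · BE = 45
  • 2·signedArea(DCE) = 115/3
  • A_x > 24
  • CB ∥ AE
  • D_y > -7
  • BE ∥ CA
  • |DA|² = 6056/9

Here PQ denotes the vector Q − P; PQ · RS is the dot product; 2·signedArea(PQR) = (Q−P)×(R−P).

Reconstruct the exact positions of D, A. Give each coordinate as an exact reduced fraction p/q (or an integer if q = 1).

1. D_x = 5/3  [DC · BE = 45 ∩ 2·signedArea(DCE) = 115/3]
2. D_y = -19/3  [DC · BE = 45 ∩ 2·signedArea(DCE) = 115/3]
   → D = (5/3, -19/3)
3. A_x = 25  [CB ∥ AE ∩ BE ∥ CA]
4. A_y = 5  [CB ∥ AE ∩ BE ∥ CA]
   → A = (25, 5)

A = (25, 5)
D = (5/3, -19/3)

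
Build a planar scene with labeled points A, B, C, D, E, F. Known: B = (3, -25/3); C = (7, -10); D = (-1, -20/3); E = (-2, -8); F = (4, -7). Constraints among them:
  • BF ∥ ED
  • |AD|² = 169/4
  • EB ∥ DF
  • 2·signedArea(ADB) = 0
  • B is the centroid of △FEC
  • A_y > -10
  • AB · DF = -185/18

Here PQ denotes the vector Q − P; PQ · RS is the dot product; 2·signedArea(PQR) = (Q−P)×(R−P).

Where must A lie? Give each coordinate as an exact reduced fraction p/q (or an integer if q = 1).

1. A_x = 5  [2·signedArea(ADB) = 0 ∩ AB · DF = -185/18]
2. A_y = -55/6  [2·signedArea(ADB) = 0 ∩ AB · DF = -185/18]
   → A = (5, -55/6)

A = (5, -55/6)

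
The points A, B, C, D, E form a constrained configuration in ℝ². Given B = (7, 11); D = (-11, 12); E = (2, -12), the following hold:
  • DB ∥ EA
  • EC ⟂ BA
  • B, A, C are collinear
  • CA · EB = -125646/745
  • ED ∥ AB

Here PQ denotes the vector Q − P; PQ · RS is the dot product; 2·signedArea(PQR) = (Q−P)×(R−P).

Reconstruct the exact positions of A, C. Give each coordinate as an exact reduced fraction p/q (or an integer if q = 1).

1. A_x = 20  [ED ∥ AB ∩ DB ∥ EA]
2. A_y = -13  [ED ∥ AB ∩ DB ∥ EA]
   → A = (20, -13)
3. C_x = 11546/745  [B, A, C are collinear ∩ EC ⟂ BA]
4. C_y = -3493/745  [B, A, C are collinear ∩ EC ⟂ BA]
   → C = (11546/745, -3493/745)

A = (20, -13)
C = (11546/745, -3493/745)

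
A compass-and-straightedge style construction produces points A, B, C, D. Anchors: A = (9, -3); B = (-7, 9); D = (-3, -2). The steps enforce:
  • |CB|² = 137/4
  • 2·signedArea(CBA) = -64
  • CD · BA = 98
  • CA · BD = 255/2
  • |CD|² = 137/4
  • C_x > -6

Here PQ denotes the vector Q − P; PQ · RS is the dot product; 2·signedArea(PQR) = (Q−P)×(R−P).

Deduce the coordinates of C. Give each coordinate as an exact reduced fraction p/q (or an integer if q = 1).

1. C_x = -5  [CA · BD = 255/2 ∩ CD · BA = 98]
2. C_y = 7/2  [CA · BD = 255/2 ∩ CD · BA = 98]
   → C = (-5, 7/2)

C = (-5, 7/2)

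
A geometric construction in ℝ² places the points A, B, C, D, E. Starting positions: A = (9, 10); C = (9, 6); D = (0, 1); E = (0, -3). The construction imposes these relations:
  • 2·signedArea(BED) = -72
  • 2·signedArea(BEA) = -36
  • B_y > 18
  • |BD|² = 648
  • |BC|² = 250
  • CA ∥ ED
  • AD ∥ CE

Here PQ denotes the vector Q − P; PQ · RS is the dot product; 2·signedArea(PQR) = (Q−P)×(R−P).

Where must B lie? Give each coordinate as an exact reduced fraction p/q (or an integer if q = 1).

1. B_x = 18  [2·signedArea(BED) = -72 ∩ 2·signedArea(BEA) = -36]
2. B_y = 19  [2·signedArea(BED) = -72 ∩ 2·signedArea(BEA) = -36]
   → B = (18, 19)

B = (18, 19)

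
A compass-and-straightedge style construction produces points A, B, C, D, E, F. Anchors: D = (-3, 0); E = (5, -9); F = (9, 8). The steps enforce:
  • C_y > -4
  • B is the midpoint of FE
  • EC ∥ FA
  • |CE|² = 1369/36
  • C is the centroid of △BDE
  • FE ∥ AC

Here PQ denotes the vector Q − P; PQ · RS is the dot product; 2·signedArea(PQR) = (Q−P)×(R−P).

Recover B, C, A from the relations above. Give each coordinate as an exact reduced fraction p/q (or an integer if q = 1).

A = (7, 83/6)
B = (7, -1/2)
C = (3, -19/6)

1. B_x = 7  [B is the midpoint of FE]
2. B_y = -1/2  [B is the midpoint of FE]
   → B = (7, -1/2)
3. C_x = 3  [C is the centroid of △BDE]
4. C_y = -19/6  [C is the centroid of △BDE]
   → C = (3, -19/6)
5. A_x = 7  [FE ∥ AC ∩ EC ∥ FA]
6. A_y = 83/6  [FE ∥ AC ∩ EC ∥ FA]
   → A = (7, 83/6)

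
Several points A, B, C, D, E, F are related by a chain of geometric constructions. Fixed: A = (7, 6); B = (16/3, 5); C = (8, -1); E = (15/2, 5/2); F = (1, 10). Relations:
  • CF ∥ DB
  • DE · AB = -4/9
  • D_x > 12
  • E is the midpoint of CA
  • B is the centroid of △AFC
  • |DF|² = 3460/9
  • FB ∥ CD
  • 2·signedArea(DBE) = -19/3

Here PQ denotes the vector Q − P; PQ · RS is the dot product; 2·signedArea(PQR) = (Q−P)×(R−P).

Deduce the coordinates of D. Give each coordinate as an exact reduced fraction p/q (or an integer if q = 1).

1. D_x = 37/3  [CF ∥ DB ∩ FB ∥ CD]
2. D_y = -6  [CF ∥ DB ∩ FB ∥ CD]
   → D = (37/3, -6)

D = (37/3, -6)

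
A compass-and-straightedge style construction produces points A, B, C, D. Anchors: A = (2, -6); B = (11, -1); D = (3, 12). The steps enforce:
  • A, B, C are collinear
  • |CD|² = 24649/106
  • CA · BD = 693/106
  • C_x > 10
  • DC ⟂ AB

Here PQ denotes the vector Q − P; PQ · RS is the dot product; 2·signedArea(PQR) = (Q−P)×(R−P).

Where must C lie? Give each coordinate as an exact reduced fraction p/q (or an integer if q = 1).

C = (1103/106, -141/106)

1. C_x = 1103/106  [A, B, C are collinear ∩ DC ⟂ AB]
2. C_y = -141/106  [A, B, C are collinear ∩ DC ⟂ AB]
   → C = (1103/106, -141/106)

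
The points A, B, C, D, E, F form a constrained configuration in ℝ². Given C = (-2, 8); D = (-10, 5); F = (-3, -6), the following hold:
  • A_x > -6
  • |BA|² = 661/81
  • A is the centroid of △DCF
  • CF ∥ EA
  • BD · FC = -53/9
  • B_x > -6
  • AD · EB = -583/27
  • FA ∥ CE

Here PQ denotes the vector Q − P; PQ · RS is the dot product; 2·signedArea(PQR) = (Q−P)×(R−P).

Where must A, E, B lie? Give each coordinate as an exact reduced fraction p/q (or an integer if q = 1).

A = (-5, 7/3)
B = (-17/3, 46/9)
E = (-4, 49/3)

1. A_x = -5  [A is the centroid of △DCF]
2. A_y = 7/3  [A is the centroid of △DCF]
   → A = (-5, 7/3)
3. E_x = -4  [CF ∥ EA ∩ FA ∥ CE]
4. E_y = 49/3  [CF ∥ EA ∩ FA ∥ CE]
   → E = (-4, 49/3)
5. B_x = -17/3  [BD · FC = -53/9 ∩ AD · EB = -583/27]
6. B_y = 46/9  [BD · FC = -53/9 ∩ AD · EB = -583/27]
   → B = (-17/3, 46/9)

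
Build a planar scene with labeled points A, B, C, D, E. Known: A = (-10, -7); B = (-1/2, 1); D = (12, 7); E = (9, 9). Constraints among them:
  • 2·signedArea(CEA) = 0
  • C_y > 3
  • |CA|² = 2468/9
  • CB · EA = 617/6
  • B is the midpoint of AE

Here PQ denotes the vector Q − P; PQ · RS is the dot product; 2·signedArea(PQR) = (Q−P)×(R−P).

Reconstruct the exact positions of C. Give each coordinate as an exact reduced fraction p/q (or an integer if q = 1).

C = (8/3, 11/3)

1. C_x = 8/3  [2·signedArea(CEA) = 0 ∩ CB · EA = 617/6]
2. C_y = 11/3  [2·signedArea(CEA) = 0 ∩ CB · EA = 617/6]
   → C = (8/3, 11/3)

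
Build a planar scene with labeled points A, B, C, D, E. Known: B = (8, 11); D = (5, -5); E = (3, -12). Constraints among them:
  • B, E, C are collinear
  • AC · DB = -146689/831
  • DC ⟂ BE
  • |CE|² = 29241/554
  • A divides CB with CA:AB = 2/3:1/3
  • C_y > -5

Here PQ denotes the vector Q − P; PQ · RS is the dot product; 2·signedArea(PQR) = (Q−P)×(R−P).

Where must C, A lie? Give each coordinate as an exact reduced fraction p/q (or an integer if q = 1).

1. C_x = 2517/554  [B, E, C are collinear ∩ DC ⟂ BE]
2. C_y = -2715/554  [B, E, C are collinear ∩ DC ⟂ BE]
   → C = (2517/554, -2715/554)
3. A_x = 11381/1662  [A divides CB with CA:AB = 2/3:1/3]
4. A_y = 9473/1662  [A divides CB with CA:AB = 2/3:1/3]
   → A = (11381/1662, 9473/1662)

A = (11381/1662, 9473/1662)
C = (2517/554, -2715/554)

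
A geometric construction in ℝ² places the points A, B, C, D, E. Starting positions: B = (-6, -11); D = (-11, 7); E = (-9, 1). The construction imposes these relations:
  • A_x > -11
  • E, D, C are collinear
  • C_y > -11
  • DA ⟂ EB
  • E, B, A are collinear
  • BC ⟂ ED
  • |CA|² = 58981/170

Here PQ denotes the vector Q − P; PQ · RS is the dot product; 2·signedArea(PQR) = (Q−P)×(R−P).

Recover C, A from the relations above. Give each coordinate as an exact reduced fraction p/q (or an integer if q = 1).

1. C_x = -51/10  [E, D, C are collinear ∩ BC ⟂ ED]
2. C_y = -107/10  [E, D, C are collinear ∩ BC ⟂ ED]
   → C = (-51/10, -107/10)
3. A_x = -179/17  [E, B, A are collinear ∩ DA ⟂ EB]
4. A_y = 121/17  [E, B, A are collinear ∩ DA ⟂ EB]
   → A = (-179/17, 121/17)

A = (-179/17, 121/17)
C = (-51/10, -107/10)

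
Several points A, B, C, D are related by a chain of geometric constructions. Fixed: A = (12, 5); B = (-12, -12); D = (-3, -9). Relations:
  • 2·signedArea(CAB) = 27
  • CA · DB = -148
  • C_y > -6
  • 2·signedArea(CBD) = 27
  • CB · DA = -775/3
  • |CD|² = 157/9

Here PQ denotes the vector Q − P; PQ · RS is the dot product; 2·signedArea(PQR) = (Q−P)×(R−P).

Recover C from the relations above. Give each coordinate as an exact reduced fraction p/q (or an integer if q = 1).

1. C_x = -1  [2·signedArea(CAB) = 27 ∩ 2·signedArea(CBD) = 27]
2. C_y = -16/3  [2·signedArea(CAB) = 27 ∩ 2·signedArea(CBD) = 27]
   → C = (-1, -16/3)

C = (-1, -16/3)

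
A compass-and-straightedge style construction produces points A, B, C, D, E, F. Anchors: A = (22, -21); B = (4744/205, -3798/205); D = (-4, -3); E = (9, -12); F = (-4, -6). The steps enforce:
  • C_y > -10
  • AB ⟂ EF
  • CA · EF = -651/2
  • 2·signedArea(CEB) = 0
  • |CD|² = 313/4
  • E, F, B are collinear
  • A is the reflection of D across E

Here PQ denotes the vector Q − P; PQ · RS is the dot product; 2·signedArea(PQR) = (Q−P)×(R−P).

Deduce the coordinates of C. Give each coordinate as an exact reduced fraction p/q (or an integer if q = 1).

1. C_x = 5/2  [2·signedArea(CEB) = 0 ∩ CA · EF = -651/2]
2. C_y = -9  [2·signedArea(CEB) = 0 ∩ CA · EF = -651/2]
   → C = (5/2, -9)

C = (5/2, -9)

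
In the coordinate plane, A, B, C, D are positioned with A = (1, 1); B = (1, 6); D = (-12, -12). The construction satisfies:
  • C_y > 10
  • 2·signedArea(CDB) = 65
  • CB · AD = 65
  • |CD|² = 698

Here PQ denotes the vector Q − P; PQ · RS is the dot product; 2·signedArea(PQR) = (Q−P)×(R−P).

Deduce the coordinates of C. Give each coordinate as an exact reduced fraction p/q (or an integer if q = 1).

C = (1, 11)

1. C_x = 1  [2·signedArea(CDB) = 65 ∩ CB · AD = 65]
2. C_y = 11  [2·signedArea(CDB) = 65 ∩ CB · AD = 65]
   → C = (1, 11)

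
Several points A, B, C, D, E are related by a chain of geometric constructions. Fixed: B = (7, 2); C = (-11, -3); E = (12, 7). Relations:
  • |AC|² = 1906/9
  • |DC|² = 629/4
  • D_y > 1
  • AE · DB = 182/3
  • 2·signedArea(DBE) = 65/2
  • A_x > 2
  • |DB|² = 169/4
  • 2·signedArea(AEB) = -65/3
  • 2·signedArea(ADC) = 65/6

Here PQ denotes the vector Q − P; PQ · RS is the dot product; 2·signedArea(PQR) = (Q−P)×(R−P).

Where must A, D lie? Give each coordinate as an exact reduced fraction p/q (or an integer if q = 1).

1. A_x = 8/3  [line 5·x + -5·y + -10/3 = 0 ∩ |AC|² = 1906/9]
2. A_y = 2  [line 5·x + -5·y + -10/3 = 0 ∩ |AC|² = 1906/9]
   → A = (8/3, 2)
3. D_x = 1/2  [2·signedArea(DBE) = 65/2 ∩ AE · DB = 182/3]
4. D_y = 2  [2·signedArea(DBE) = 65/2 ∩ AE · DB = 182/3]
   → D = (1/2, 2)

A = (8/3, 2)
D = (1/2, 2)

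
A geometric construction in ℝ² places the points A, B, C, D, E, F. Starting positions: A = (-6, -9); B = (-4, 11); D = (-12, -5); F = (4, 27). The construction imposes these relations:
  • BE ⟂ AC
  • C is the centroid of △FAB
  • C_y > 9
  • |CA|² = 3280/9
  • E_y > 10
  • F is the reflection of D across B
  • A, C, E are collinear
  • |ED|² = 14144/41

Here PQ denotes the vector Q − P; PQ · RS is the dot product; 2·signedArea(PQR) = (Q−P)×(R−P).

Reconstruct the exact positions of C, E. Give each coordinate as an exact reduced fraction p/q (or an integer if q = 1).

1. C_x = -2  [C is the centroid of △FAB]
2. C_y = 29/3  [C is the centroid of △FAB]
   → C = (-2, 29/3)
3. E_x = -372/205  [A, C, E are collinear ∩ BE ⟂ AC]
4. E_y = 2159/205  [A, C, E are collinear ∩ BE ⟂ AC]
   → E = (-372/205, 2159/205)

C = (-2, 29/3)
E = (-372/205, 2159/205)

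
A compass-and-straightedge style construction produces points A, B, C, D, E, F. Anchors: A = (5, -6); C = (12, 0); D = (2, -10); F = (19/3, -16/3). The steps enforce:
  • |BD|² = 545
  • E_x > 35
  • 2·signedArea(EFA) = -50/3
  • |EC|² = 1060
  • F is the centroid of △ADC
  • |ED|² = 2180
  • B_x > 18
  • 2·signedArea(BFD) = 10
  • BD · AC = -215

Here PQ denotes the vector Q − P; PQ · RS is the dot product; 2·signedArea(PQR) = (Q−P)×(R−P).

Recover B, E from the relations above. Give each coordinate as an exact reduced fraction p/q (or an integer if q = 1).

B = (19, 6)
E = (36, 22)

1. B_x = 19  [BD · AC = -215 ∩ 2·signedArea(BFD) = 10]
2. B_y = 6  [BD · AC = -215 ∩ 2·signedArea(BFD) = 10]
   → B = (19, 6)
3. E_x = 36  [line 2/3·x + -4/3·y + 16/3 = 0 ∩ |EC|² = 1060]
4. E_y = 22  [line 2/3·x + -4/3·y + 16/3 = 0 ∩ |EC|² = 1060]
   → E = (36, 22)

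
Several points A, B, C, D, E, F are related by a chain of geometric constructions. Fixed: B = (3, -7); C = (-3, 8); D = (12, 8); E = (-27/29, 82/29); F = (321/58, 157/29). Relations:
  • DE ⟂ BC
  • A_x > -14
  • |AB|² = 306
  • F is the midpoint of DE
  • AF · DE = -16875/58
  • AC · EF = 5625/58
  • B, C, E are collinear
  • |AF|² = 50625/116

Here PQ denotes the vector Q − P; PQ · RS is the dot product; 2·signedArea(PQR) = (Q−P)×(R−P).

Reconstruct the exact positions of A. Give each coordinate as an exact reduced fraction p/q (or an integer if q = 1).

1. A_x = -402/29  [line -375/58·x + -75/29·y + -2775/29 = 0 ∩ |AF|² = 50625/116]
2. A_y = -68/29  [line -375/58·x + -75/29·y + -2775/29 = 0 ∩ |AF|² = 50625/116]
   → A = (-402/29, -68/29)

A = (-402/29, -68/29)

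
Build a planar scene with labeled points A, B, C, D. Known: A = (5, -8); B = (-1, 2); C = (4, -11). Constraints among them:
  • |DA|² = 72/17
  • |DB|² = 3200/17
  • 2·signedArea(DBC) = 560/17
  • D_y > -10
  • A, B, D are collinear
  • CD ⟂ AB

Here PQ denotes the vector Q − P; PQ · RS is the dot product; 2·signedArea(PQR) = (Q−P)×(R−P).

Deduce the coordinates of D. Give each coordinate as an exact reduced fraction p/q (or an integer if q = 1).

D = (103/17, -166/17)

1. D_x = 103/17  [A, B, D are collinear ∩ CD ⟂ AB]
2. D_y = -166/17  [A, B, D are collinear ∩ CD ⟂ AB]
   → D = (103/17, -166/17)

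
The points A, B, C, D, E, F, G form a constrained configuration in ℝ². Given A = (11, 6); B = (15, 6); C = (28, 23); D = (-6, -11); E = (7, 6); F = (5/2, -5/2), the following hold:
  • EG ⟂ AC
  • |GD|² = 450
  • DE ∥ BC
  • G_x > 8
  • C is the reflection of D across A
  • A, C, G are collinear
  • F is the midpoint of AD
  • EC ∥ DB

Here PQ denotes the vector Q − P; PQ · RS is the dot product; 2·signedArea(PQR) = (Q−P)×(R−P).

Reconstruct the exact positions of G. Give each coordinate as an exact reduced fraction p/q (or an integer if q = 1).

G = (9, 4)

1. G_x = 9  [A, C, G are collinear ∩ EG ⟂ AC]
2. G_y = 4  [A, C, G are collinear ∩ EG ⟂ AC]
   → G = (9, 4)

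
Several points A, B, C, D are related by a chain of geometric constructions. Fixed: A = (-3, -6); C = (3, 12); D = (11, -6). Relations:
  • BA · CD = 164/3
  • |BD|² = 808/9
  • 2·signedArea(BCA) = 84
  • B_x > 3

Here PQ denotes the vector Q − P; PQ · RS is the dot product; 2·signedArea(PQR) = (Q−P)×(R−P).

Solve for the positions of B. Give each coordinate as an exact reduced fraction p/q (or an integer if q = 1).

1. B_x = 11/3  [BA · CD = 164/3 ∩ 2·signedArea(BCA) = 84]
2. B_y = 0  [BA · CD = 164/3 ∩ 2·signedArea(BCA) = 84]
   → B = (11/3, 0)

B = (11/3, 0)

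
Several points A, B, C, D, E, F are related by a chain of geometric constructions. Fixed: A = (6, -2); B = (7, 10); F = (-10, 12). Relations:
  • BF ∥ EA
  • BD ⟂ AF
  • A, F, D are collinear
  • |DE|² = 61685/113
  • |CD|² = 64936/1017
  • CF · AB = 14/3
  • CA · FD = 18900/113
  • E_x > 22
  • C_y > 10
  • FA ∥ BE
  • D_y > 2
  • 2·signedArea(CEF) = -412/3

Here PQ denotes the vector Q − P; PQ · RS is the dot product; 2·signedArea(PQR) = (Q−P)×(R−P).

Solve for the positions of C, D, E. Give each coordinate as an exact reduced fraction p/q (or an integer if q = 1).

C = (4/3, 32/3)
D = (70/113, 306/113)
E = (23, -4)

1. D_x = 70/113  [A, F, D are collinear ∩ BD ⟂ AF]
2. D_y = 306/113  [A, F, D are collinear ∩ BD ⟂ AF]
   → D = (70/113, 306/113)
3. E_x = 23  [BF ∥ EA ∩ FA ∥ BE]
4. E_y = -4  [BF ∥ EA ∩ FA ∥ BE]
   → E = (23, -4)
5. C_x = 4/3  [CA · FD = 18900/113 ∩ 2·signedArea(CEF) = -412/3]
6. C_y = 32/3  [CA · FD = 18900/113 ∩ 2·signedArea(CEF) = -412/3]
   → C = (4/3, 32/3)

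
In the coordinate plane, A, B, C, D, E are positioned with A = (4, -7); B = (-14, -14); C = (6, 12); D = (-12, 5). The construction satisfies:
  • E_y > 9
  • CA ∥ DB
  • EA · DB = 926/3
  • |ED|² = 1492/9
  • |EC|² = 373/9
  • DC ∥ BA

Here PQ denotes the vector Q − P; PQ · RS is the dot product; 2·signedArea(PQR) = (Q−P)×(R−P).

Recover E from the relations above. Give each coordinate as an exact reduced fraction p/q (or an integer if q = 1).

E = (0, 29/3)

1. E_x = 0  [line 2·x + 19·y + -551/3 = 0 ∩ |EC|² = 373/9]
2. E_y = 29/3  [line 2·x + 19·y + -551/3 = 0 ∩ |EC|² = 373/9]
   → E = (0, 29/3)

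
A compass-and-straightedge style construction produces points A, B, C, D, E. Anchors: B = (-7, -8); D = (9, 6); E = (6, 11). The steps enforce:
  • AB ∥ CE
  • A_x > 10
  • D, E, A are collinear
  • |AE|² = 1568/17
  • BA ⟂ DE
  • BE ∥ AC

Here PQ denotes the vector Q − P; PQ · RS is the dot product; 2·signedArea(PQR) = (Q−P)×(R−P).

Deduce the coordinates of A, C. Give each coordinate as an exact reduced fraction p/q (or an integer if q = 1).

1. A_x = 186/17  [D, E, A are collinear ∩ BA ⟂ DE]
2. A_y = 47/17  [D, E, A are collinear ∩ BA ⟂ DE]
   → A = (186/17, 47/17)
3. C_x = 407/17  [AB ∥ CE ∩ BE ∥ AC]
4. C_y = 370/17  [AB ∥ CE ∩ BE ∥ AC]
   → C = (407/17, 370/17)

A = (186/17, 47/17)
C = (407/17, 370/17)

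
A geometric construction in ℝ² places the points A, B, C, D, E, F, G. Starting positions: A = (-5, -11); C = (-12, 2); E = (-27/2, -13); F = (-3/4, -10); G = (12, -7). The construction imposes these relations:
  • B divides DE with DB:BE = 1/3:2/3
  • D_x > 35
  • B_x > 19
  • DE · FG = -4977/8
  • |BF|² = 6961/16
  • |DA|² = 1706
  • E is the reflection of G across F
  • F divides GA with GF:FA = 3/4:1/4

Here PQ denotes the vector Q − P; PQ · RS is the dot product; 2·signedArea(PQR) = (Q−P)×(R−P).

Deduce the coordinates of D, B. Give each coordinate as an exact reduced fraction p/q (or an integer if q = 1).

B = (39/2, -15)
D = (36, -16)

1. D_x = 36  [line -51/4·x + -3·y + 411 = 0 ∩ |DA|² = 1706]
2. D_y = -16  [line -51/4·x + -3·y + 411 = 0 ∩ |DA|² = 1706]
   → D = (36, -16)
3. B_x = 39/2  [B divides DE with DB:BE = 1/3:2/3]
4. B_y = -15  [B divides DE with DB:BE = 1/3:2/3]
   → B = (39/2, -15)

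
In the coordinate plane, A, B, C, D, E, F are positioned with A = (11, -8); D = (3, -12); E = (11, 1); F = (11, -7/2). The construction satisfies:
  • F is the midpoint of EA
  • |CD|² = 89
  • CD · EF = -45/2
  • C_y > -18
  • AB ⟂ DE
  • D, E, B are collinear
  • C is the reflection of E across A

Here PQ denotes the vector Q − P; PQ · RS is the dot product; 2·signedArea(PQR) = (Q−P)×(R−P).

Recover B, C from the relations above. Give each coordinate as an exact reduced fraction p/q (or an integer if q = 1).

B = (1627/233, -1288/233)
C = (11, -17)

1. B_x = 1627/233  [D, E, B are collinear ∩ AB ⟂ DE]
2. B_y = -1288/233  [D, E, B are collinear ∩ AB ⟂ DE]
   → B = (1627/233, -1288/233)
3. C_x = 11  [C is the reflection of E across A]
4. C_y = -17  [C is the reflection of E across A]
   → C = (11, -17)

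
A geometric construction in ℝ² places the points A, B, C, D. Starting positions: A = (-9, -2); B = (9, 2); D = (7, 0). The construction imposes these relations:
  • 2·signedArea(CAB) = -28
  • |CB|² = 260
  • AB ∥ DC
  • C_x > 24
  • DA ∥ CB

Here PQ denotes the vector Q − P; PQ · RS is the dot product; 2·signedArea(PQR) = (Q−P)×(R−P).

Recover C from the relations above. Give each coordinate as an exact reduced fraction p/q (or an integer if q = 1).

1. C_x = 25  [DA ∥ CB ∩ AB ∥ DC]
2. C_y = 4  [DA ∥ CB ∩ AB ∥ DC]
   → C = (25, 4)

C = (25, 4)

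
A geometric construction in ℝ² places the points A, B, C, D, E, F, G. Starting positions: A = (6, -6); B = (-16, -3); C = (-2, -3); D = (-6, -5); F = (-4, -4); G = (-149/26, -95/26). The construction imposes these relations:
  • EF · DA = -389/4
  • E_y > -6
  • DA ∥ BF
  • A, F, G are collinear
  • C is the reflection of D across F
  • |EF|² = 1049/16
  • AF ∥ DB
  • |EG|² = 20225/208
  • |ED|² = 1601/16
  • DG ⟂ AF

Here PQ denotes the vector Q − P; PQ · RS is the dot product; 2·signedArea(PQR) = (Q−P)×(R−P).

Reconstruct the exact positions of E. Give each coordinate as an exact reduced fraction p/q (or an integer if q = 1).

E = (4, -21/4)

1. E_x = 4  [line -12·x + 1·y + 213/4 = 0 ∩ |ED|² = 1601/16]
2. E_y = -21/4  [line -12·x + 1·y + 213/4 = 0 ∩ |ED|² = 1601/16]
   → E = (4, -21/4)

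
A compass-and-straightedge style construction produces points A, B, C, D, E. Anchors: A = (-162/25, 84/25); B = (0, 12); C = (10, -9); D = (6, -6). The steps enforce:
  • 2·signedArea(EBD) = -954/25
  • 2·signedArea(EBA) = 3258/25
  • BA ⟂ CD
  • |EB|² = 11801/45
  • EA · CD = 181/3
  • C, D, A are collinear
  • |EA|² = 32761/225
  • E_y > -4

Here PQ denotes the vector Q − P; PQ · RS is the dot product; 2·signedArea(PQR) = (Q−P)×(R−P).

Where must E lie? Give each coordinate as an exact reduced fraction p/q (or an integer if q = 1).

1. E_x = 238/75  [2·signedArea(EBD) = -954/25 ∩ EA · CD = 181/3]
2. E_y = -97/25  [2·signedArea(EBD) = -954/25 ∩ EA · CD = 181/3]
   → E = (238/75, -97/25)

E = (238/75, -97/25)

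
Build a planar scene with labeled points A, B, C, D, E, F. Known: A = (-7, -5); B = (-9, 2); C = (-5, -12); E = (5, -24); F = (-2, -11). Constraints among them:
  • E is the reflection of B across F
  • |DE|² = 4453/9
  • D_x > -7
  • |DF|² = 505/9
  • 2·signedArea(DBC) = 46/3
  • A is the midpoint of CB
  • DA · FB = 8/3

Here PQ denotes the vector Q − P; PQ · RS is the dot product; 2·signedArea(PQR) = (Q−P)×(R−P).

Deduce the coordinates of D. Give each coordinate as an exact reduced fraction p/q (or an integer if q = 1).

1. D_x = -6  [DA · FB = 8/3 ∩ 2·signedArea(DBC) = 46/3]
2. D_y = -14/3  [DA · FB = 8/3 ∩ 2·signedArea(DBC) = 46/3]
   → D = (-6, -14/3)

D = (-6, -14/3)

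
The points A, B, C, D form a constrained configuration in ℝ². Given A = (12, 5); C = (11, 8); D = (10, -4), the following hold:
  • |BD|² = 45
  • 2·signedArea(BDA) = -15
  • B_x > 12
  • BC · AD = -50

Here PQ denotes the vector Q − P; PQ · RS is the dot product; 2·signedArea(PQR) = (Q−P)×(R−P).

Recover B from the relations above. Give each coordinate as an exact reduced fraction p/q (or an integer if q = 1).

B = (13, 2)

1. B_x = 13  [BC · AD = -50 ∩ 2·signedArea(BDA) = -15]
2. B_y = 2  [BC · AD = -50 ∩ 2·signedArea(BDA) = -15]
   → B = (13, 2)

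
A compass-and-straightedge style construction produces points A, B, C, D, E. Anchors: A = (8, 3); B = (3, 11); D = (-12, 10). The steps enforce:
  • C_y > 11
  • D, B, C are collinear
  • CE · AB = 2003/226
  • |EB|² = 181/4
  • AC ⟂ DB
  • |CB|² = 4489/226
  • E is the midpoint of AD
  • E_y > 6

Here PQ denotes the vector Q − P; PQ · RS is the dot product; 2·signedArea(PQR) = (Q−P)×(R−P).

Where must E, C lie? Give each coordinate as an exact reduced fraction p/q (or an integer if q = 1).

C = (1683/226, 2553/226)
E = (-2, 13/2)

1. E_x = -2  [E is the midpoint of AD]
2. E_y = 13/2  [E is the midpoint of AD]
   → E = (-2, 13/2)
3. C_x = 1683/226  [D, B, C are collinear ∩ AC ⟂ DB]
4. C_y = 2553/226  [D, B, C are collinear ∩ AC ⟂ DB]
   → C = (1683/226, 2553/226)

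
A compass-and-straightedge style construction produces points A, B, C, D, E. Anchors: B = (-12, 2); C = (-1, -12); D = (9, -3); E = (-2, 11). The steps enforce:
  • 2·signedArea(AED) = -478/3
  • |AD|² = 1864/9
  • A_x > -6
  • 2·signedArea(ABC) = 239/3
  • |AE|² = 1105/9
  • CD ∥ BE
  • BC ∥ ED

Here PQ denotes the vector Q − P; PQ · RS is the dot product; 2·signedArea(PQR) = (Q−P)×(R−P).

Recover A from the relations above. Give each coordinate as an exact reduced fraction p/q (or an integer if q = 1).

1. A_x = -5  [line 14·x + 11·y + 199/3 = 0 ∩ |AE|² = 1105/9]
2. A_y = 1/3  [line 14·x + 11·y + 199/3 = 0 ∩ |AE|² = 1105/9]
   → A = (-5, 1/3)

A = (-5, 1/3)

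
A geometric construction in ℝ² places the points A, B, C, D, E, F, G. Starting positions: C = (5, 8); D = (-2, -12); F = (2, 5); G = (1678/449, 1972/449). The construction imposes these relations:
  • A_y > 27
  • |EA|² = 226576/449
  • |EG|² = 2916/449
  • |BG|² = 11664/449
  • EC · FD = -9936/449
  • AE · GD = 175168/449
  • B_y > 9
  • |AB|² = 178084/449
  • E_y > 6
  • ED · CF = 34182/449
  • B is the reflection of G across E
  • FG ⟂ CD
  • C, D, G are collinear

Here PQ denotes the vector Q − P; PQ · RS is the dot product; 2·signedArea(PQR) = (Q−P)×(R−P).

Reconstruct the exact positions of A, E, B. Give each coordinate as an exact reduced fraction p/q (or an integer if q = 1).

1. E_x = 2056/449  [EC · FD = -9936/449 ∩ ED · CF = 34182/449]
2. E_y = 3052/449  [EC · FD = -9936/449 ∩ ED · CF = 34182/449]
   → E = (2056/449, 3052/449)
3. B_x = 2434/449  [B is the reflection of G across E]
4. B_y = 4132/449  [B is the reflection of G across E]
   → B = (2434/449, 4132/449)
5. A_x = 12  [line 2576/449·x + 7360/449·y + -236992/449 = 0 ∩ |AB|² = 178084/449]
6. A_y = 28  [line 2576/449·x + 7360/449·y + -236992/449 = 0 ∩ |AB|² = 178084/449]
   → A = (12, 28)

A = (12, 28)
B = (2434/449, 4132/449)
E = (2056/449, 3052/449)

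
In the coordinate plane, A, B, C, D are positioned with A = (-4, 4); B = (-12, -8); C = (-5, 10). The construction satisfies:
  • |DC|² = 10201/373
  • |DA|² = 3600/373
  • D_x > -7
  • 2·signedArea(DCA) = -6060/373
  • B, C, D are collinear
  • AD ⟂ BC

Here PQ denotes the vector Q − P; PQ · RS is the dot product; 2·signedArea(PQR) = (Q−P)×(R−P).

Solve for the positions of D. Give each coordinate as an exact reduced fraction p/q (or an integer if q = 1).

D = (-2572/373, 1912/373)

1. D_x = -2572/373  [B, C, D are collinear ∩ AD ⟂ BC]
2. D_y = 1912/373  [B, C, D are collinear ∩ AD ⟂ BC]
   → D = (-2572/373, 1912/373)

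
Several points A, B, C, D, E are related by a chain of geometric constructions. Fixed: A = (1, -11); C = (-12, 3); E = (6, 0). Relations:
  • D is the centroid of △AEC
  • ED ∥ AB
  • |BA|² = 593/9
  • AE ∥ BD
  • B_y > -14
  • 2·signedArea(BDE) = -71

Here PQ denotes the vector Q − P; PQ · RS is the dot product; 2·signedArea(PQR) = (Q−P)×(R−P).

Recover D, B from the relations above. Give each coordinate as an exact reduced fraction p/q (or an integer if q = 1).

B = (-20/3, -41/3)
D = (-5/3, -8/3)

1. D_x = -5/3  [D is the centroid of △AEC]
2. D_y = -8/3  [D is the centroid of △AEC]
   → D = (-5/3, -8/3)
3. B_x = -20/3  [AE ∥ BD ∩ ED ∥ AB]
4. B_y = -41/3  [AE ∥ BD ∩ ED ∥ AB]
   → B = (-20/3, -41/3)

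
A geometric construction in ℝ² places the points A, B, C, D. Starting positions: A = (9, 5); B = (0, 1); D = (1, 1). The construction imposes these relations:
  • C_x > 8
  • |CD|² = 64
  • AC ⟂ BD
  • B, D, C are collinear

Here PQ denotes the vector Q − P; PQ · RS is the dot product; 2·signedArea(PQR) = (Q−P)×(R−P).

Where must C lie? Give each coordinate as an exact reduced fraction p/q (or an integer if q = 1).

C = (9, 1)

1. C_x = 9  [B, D, C are collinear ∩ AC ⟂ BD]
2. C_y = 1  [B, D, C are collinear ∩ AC ⟂ BD]
   → C = (9, 1)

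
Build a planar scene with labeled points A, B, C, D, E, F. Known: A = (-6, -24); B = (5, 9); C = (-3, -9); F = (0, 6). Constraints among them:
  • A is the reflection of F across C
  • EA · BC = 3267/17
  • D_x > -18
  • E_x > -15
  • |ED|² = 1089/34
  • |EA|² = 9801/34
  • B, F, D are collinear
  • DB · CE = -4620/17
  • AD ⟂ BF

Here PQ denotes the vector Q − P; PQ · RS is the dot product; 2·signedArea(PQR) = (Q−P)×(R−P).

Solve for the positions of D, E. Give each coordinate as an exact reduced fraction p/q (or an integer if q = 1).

D = (-300/17, -78/17)
E = (-501/34, -321/34)

1. D_x = -300/17  [B, F, D are collinear ∩ AD ⟂ BF]
2. D_y = -78/17  [B, F, D are collinear ∩ AD ⟂ BF]
   → D = (-300/17, -78/17)
3. E_x = -501/34  [EA · BC = 3267/17 ∩ DB · CE = -4620/17]
4. E_y = -321/34  [EA · BC = 3267/17 ∩ DB · CE = -4620/17]
   → E = (-501/34, -321/34)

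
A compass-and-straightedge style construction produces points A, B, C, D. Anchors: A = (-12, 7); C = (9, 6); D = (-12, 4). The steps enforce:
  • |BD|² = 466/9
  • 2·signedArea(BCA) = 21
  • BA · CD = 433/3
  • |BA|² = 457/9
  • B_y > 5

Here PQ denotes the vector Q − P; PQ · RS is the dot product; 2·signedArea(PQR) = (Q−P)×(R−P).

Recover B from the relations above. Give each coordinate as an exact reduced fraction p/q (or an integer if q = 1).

1. B_x = -5  [2·signedArea(BCA) = 21 ∩ BA · CD = 433/3]
2. B_y = 17/3  [2·signedArea(BCA) = 21 ∩ BA · CD = 433/3]
   → B = (-5, 17/3)

B = (-5, 17/3)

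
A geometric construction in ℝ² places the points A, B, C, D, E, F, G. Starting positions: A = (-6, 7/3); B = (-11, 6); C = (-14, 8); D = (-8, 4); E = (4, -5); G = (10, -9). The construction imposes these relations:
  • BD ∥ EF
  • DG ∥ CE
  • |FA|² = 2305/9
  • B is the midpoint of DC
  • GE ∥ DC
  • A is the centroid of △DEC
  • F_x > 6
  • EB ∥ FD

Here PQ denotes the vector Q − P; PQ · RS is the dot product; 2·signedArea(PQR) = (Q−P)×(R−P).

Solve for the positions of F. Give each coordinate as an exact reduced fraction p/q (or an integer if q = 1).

1. F_x = 7  [EB ∥ FD ∩ BD ∥ EF]
2. F_y = -7  [EB ∥ FD ∩ BD ∥ EF]
   → F = (7, -7)

F = (7, -7)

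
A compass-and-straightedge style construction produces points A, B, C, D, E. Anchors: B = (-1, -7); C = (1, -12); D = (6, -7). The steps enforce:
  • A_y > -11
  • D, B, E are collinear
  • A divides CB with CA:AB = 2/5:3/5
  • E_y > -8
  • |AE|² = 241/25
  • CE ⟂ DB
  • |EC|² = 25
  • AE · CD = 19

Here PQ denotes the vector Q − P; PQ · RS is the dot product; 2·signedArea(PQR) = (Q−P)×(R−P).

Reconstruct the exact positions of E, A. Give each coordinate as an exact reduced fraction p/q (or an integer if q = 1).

1. E_x = 1  [D, B, E are collinear ∩ CE ⟂ DB]
2. E_y = -7  [D, B, E are collinear ∩ CE ⟂ DB]
   → E = (1, -7)
3. A_x = 1/5  [A divides CB with CA:AB = 2/5:3/5]
4. A_y = -10  [A divides CB with CA:AB = 2/5:3/5]
   → A = (1/5, -10)

A = (1/5, -10)
E = (1, -7)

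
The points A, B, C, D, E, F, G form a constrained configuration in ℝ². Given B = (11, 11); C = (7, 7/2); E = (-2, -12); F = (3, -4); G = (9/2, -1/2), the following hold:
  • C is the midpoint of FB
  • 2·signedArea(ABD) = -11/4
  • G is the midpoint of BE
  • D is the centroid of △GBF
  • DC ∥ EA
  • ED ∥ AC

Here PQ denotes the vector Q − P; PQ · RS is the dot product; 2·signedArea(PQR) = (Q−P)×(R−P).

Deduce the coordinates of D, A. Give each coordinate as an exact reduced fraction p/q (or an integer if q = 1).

A = (-7/6, -32/3)
D = (37/6, 13/6)

1. D_x = 37/6  [D is the centroid of △GBF]
2. D_y = 13/6  [D is the centroid of △GBF]
   → D = (37/6, 13/6)
3. A_x = -7/6  [ED ∥ AC ∩ DC ∥ EA]
4. A_y = -32/3  [ED ∥ AC ∩ DC ∥ EA]
   → A = (-7/6, -32/3)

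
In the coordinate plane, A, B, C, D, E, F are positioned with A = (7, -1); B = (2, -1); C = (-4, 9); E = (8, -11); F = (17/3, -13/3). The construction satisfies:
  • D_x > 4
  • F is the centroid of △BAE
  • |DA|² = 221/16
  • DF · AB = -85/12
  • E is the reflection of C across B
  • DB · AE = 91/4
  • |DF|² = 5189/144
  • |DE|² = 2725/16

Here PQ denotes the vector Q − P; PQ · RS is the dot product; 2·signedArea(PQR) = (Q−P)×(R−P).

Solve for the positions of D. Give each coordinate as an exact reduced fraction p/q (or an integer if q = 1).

D = (17/4, 3/2)

1. D_x = 17/4  [DF · AB = -85/12 ∩ DB · AE = 91/4]
2. D_y = 3/2  [DF · AB = -85/12 ∩ DB · AE = 91/4]
   → D = (17/4, 3/2)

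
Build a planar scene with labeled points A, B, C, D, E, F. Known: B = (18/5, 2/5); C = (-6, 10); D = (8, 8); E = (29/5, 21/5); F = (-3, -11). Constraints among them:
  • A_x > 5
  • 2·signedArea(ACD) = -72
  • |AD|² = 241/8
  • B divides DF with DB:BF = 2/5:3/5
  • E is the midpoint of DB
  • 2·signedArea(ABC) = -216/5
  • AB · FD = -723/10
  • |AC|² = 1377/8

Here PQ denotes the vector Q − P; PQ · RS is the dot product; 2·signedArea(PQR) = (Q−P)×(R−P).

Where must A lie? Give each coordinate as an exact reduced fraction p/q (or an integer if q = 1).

1. A_x = 21/4  [2·signedArea(ACD) = -72 ∩ 2·signedArea(ABC) = -216/5]
2. A_y = 13/4  [2·signedArea(ACD) = -72 ∩ 2·signedArea(ABC) = -216/5]
   → A = (21/4, 13/4)

A = (21/4, 13/4)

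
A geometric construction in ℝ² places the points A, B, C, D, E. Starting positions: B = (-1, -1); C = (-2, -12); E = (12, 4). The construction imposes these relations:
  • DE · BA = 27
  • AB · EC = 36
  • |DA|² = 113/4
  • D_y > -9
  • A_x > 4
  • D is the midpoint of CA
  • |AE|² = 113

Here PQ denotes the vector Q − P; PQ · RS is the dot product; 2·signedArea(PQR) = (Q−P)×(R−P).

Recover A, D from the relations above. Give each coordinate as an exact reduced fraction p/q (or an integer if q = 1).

A = (5, -4)
D = (3/2, -8)

1. A_x = 5  [line 14·x + 16·y + -6 = 0 ∩ |AE|² = 113]
2. A_y = -4  [line 14·x + 16·y + -6 = 0 ∩ |AE|² = 113]
   → A = (5, -4)
3. D_x = 3/2  [D is the midpoint of CA]
4. D_y = -8  [D is the midpoint of CA]
   → D = (3/2, -8)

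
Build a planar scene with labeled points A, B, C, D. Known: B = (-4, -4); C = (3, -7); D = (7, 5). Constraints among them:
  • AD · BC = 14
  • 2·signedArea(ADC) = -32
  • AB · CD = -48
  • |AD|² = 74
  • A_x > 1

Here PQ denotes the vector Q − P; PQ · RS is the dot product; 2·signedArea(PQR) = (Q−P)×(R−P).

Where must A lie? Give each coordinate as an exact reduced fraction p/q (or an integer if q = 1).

A = (2, -2)

1. A_x = 2  [AD · BC = 14 ∩ AB · CD = -48]
2. A_y = -2  [AD · BC = 14 ∩ AB · CD = -48]
   → A = (2, -2)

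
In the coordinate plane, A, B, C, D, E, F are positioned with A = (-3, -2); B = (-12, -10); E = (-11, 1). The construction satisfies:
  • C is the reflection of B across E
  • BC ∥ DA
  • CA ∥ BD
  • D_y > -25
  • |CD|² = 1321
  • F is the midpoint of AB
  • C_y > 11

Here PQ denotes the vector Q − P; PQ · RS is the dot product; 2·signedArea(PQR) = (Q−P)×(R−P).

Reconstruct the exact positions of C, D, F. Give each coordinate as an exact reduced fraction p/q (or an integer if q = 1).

1. C_x = -10  [C is the reflection of B across E]
2. C_y = 12  [C is the reflection of B across E]
   → C = (-10, 12)
3. D_x = -5  [BC ∥ DA ∩ CA ∥ BD]
4. D_y = -24  [BC ∥ DA ∩ CA ∥ BD]
   → D = (-5, -24)
5. F_x = -15/2  [F is the midpoint of AB]
6. F_y = -6  [F is the midpoint of AB]
   → F = (-15/2, -6)

C = (-10, 12)
D = (-5, -24)
F = (-15/2, -6)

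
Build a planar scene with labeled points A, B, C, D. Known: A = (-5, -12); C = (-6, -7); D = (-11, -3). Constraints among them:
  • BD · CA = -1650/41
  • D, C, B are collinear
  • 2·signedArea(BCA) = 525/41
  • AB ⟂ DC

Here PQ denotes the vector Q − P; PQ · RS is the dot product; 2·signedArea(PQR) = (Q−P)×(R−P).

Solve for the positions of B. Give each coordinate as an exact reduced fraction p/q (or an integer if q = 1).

B = (-121/41, -387/41)

1. B_x = -121/41  [D, C, B are collinear ∩ AB ⟂ DC]
2. B_y = -387/41  [D, C, B are collinear ∩ AB ⟂ DC]
   → B = (-121/41, -387/41)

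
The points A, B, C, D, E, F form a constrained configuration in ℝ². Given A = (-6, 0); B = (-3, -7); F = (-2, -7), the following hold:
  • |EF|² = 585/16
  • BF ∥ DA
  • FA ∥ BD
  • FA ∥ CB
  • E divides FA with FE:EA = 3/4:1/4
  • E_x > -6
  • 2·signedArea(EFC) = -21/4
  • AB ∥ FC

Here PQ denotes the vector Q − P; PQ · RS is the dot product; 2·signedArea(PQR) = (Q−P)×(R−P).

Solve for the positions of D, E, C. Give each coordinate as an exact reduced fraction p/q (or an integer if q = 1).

1. D_x = -7  [BF ∥ DA ∩ FA ∥ BD]
2. D_y = 0  [BF ∥ DA ∩ FA ∥ BD]
   → D = (-7, 0)
3. E_x = -5  [E divides FA with FE:EA = 3/4:1/4]
4. E_y = -7/4  [E divides FA with FE:EA = 3/4:1/4]
   → E = (-5, -7/4)
5. C_x = 1  [FA ∥ CB ∩ AB ∥ FC]
6. C_y = -14  [FA ∥ CB ∩ AB ∥ FC]
   → C = (1, -14)

C = (1, -14)
D = (-7, 0)
E = (-5, -7/4)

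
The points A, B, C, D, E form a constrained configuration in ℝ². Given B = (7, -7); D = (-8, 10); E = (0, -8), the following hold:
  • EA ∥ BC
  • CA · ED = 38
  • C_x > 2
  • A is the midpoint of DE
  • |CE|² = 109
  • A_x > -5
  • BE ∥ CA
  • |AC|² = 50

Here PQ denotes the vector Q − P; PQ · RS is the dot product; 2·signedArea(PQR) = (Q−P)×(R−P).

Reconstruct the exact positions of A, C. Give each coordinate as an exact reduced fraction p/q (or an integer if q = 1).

1. A_x = -4  [A is the midpoint of DE]
2. A_y = 1  [A is the midpoint of DE]
   → A = (-4, 1)
3. C_x = 3  [BE ∥ CA ∩ EA ∥ BC]
4. C_y = 2  [BE ∥ CA ∩ EA ∥ BC]
   → C = (3, 2)

A = (-4, 1)
C = (3, 2)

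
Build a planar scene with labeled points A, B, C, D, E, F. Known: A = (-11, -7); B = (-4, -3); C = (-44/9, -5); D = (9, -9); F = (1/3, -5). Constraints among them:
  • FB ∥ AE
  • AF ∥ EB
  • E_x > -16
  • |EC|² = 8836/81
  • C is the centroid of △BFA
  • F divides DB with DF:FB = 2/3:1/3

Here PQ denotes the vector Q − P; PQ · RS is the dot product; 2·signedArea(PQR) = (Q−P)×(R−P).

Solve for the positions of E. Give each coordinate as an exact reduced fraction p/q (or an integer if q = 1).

1. E_x = -46/3  [AF ∥ EB ∩ FB ∥ AE]
2. E_y = -5  [AF ∥ EB ∩ FB ∥ AE]
   → E = (-46/3, -5)

E = (-46/3, -5)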